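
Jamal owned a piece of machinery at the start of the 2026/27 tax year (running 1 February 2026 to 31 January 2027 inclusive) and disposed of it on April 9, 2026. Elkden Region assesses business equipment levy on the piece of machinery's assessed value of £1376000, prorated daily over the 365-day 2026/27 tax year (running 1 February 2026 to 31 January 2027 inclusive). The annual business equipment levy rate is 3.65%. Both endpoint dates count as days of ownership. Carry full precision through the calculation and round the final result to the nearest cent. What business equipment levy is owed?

£9356.80

Days held (February 1 – April 9, 2026): 68 out of 365
Tax = £1376000 × 3.65% × 68/365 = £9356.8000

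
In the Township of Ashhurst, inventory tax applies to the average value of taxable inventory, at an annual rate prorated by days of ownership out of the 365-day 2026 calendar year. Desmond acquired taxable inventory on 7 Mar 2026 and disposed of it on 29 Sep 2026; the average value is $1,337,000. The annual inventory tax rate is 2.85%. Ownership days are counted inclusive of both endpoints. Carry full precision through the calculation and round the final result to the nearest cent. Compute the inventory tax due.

$21,609.95

Days held (7 Mar – 29 Sep 2026): 207 out of 365
Tax = $1,337,000 × 2.85% × 207/365 = $21,609.9493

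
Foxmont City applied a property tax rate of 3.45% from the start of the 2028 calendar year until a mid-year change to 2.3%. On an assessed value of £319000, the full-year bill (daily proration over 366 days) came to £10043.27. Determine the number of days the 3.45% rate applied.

Let d = days at the first rate; then 366 − d days at the second rate.
£319000 × [3.45%·d + 2.3%·(366−d)] / 366 = £10043.27
Solving gives d = 270, so the new rate took effect on 27 Sep 2028.

270 days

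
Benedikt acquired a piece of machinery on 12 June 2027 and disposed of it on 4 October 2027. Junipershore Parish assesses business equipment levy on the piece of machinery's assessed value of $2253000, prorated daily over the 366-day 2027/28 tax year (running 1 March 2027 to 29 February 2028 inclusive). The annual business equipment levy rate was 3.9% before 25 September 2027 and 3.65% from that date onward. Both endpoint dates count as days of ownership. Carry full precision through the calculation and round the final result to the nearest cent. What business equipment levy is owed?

12 June – 24 September 2027: 105 days at 3.9% → $2253000 × 3.9% × 105/366 = $25207.7459
25 September – 4 October 2027: 10 days at 3.65% → $2253000 × 3.65% × 10/366 = $2246.8443
Total = $27454.5902

$27454.59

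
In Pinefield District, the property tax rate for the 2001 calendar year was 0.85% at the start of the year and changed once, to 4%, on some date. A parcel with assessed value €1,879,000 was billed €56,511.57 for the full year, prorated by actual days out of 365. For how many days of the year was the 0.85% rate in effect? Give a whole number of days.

Let d = days at the first rate; then 365 − d days at the second rate.
€1,879,000 × [0.85%·d + 4%·(365−d)] / 365 = €56,511.57
Solving gives d = 115, so the new rate took effect on 26 April 2001.

115 days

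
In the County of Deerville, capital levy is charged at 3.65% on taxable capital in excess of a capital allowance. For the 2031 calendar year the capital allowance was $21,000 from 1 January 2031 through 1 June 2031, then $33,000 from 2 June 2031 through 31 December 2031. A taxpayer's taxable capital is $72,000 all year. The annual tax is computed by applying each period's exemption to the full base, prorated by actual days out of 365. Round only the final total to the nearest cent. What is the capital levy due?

1 January – 1 June 2031: 152 days, exemption $21,000 → ($72,000 − $21,000) × 3.65% × 152/365 = $775.2000
2 June – 31 December 2031: 213 days, exemption $33,000 → ($72,000 − $33,000) × 3.65% × 213/365 = $830.7000
Total = $1,605.9000

$1,605.90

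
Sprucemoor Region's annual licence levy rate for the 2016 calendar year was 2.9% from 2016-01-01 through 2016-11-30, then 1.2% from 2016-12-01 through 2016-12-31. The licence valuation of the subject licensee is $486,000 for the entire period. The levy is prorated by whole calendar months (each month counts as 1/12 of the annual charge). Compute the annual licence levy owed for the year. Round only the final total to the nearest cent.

$13,405.50

2016-01-01 to 2016-11-30: 11 months at 2.9% → $486,000 × 2.9% × 11/12 = $12,919.5000
2016-12-01 to 2016-12-31: 1 month at 1.2% → $486,000 × 1.2% × 1/12 = $486.0000
Total = $13,405.5000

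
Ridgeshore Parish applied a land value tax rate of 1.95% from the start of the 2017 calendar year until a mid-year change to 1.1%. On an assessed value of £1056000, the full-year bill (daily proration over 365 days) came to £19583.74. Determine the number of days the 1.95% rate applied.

324 days

Let d = days at the first rate; then 365 − d days at the second rate.
£1056000 × [1.95%·d + 1.1%·(365−d)] / 365 = £19583.74
Solving gives d = 324, so the new rate took effect on November 21, 2017.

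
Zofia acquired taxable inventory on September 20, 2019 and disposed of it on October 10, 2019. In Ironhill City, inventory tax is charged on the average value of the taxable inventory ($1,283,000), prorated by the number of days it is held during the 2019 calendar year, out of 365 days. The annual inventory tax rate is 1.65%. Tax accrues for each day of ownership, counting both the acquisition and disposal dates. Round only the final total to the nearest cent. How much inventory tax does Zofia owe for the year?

$1,217.97

Days held (September 20 – October 10, 2019): 21 out of 365
Tax = $1,283,000 × 1.65% × 21/365 = $1,217.9712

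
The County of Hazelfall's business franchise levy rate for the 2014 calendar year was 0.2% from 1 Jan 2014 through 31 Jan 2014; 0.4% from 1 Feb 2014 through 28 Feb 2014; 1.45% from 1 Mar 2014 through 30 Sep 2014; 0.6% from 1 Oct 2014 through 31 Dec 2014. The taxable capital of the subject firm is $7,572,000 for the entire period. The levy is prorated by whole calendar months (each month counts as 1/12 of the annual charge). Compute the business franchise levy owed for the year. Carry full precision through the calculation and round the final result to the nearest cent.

$79,190.50

1 Jan – 31 Jan 2014: 1 month at 0.2% → $7,572,000 × 0.2% × 1/12 = $1,262.0000
1 Feb – 28 Feb 2014: 1 month at 0.4% → $7,572,000 × 0.4% × 1/12 = $2,524.0000
1 Mar – 30 Sep 2014: 7 months at 1.45% → $7,572,000 × 1.45% × 7/12 = $64,046.5000
1 Oct – 31 Dec 2014: 3 months at 0.6% → $7,572,000 × 0.6% × 3/12 = $11,358.0000
Total = $79,190.5000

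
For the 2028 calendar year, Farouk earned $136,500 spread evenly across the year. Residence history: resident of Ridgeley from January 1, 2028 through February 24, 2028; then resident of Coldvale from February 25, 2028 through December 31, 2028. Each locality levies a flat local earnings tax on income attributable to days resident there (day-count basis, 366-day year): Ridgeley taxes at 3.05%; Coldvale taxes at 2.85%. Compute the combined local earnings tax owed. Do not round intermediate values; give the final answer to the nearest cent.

Ridgeley, January 1 – February 24, 2028: 55 days → $136,500 × 3.05% × 55/366 = $625.6250
Coldvale, February 25 – December 31, 2028: 311 days → $136,500 × 2.85% × 311/366 = $3,305.6496
Total = $3,931.2746

$3,931.27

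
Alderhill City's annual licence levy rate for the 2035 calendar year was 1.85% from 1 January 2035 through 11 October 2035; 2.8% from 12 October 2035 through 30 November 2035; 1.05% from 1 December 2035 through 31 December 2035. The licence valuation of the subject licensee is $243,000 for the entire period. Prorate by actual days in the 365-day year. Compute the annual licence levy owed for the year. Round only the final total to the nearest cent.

$4,646.63

1 January – 11 October 2035: 284 days at 1.85% → $243,000 × 1.85% × 284/365 = $3,497.8685
12 October – 30 November 2035: 50 days at 2.8% → $243,000 × 2.8% × 50/365 = $932.0548
1 December – 31 December 2035: 31 days at 1.05% → $243,000 × 1.05% × 31/365 = $216.7027
Total = $4,646.6260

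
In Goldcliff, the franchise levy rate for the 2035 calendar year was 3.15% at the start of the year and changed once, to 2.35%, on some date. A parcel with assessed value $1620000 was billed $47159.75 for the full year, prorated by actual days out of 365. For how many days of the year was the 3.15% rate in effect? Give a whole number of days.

Let d = days at the first rate; then 365 − d days at the second rate.
$1620000 × [3.15%·d + 2.35%·(365−d)] / 365 = $47159.75
Solving gives d = 256, so the new rate took effect on 14 September 2035.

256 days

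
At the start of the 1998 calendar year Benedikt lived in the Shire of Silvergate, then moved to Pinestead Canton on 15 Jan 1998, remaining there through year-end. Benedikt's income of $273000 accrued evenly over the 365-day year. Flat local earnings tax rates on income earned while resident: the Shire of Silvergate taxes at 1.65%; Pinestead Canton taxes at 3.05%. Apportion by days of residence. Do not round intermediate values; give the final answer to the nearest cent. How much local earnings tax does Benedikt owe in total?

$8179.90

The Shire of Silvergate, 1 Jan – 14 Jan 1998: 14 days → $273000 × 1.65% × 14/365 = $172.7753
Pinestead Canton, 15 Jan – 31 Dec 1998: 351 days → $273000 × 3.05% × 351/365 = $8007.1274
Total = $8179.9027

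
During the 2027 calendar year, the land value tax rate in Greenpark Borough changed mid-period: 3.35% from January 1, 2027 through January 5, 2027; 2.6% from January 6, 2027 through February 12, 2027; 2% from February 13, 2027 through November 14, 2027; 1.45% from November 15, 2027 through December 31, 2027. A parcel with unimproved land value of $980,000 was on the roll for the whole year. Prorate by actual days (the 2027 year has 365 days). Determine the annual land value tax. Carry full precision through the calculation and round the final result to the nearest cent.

$19,699.34

January 1 – January 5, 2027: 5 days at 3.35% → $980,000 × 3.35% × 5/365 = $449.7260
January 6 – February 12, 2027: 38 days at 2.6% → $980,000 × 2.6% × 38/365 = $2,652.7123
February 13 – November 14, 2027: 275 days at 2% → $980,000 × 2% × 275/365 = $14,767.1233
November 15 – December 31, 2027: 47 days at 1.45% → $980,000 × 1.45% × 47/365 = $1,829.7808
Total = $19,699.3425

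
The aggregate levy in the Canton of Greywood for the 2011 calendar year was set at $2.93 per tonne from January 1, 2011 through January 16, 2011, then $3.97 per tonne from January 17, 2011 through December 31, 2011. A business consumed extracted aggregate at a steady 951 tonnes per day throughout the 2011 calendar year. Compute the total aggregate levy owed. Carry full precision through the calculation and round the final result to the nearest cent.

$1,362,221.91

January 1 – January 16, 2011: 16 days × 951 tonnes/day = 15,216 tonnes at $2.93/tonne → $44,582.88
January 17 – December 31, 2011: 349 days × 951 tonnes/day = 331,899 tonnes at $3.97/tonne → $1,317,639.03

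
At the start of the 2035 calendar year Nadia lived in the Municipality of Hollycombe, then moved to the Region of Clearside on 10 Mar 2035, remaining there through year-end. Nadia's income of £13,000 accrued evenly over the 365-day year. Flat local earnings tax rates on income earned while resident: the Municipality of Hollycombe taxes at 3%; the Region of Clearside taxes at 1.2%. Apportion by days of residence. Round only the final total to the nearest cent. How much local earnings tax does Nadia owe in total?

£199.59

The Municipality of Hollycombe, 1 Jan – 9 Mar 2035: 68 days → £13,000 × 3% × 68/365 = £72.6575
The Region of Clearside, 10 Mar – 31 Dec 2035: 297 days → £13,000 × 1.2% × 297/365 = £126.9370
Total = £199.5945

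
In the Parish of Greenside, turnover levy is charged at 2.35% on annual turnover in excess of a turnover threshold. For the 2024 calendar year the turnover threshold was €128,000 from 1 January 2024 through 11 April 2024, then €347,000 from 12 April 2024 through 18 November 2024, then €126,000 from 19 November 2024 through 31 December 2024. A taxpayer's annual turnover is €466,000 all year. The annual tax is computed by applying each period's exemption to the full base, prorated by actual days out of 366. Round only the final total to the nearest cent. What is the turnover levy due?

€4,840.94

1 January – 11 April 2024: 102 days, exemption €128,000 → (€466,000 − €128,000) × 2.35% × 102/366 = €2,213.6230
12 April – 18 November 2024: 221 days, exemption €347,000 → (€466,000 − €347,000) × 2.35% × 221/366 = €1,688.5970
19 November – 31 December 2024: 43 days, exemption €126,000 → (€466,000 − €126,000) × 2.35% × 43/366 = €938.7158
Total = €4,840.9358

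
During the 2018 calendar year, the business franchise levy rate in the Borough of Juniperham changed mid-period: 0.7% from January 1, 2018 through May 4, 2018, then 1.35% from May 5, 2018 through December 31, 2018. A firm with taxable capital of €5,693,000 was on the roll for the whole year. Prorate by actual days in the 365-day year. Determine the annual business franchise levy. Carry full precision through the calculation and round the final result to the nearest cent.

January 1 – May 4, 2018: 124 days at 0.7% → €5,693,000 × 0.7% × 124/365 = €13,538.4219
May 5 – December 31, 2018: 241 days at 1.35% → €5,693,000 × 1.35% × 241/365 = €50,745.6863
Total = €64,284.1082

€64,284.11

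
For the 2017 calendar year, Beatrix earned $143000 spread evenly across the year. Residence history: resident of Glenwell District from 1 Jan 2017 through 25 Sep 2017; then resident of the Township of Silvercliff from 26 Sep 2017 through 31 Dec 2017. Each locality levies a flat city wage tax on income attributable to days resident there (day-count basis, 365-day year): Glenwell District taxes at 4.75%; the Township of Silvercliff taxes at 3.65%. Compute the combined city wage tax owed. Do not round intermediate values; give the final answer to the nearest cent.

$6374.47

Glenwell District, 1 Jan – 25 Sep 2017: 268 days → $143000 × 4.75% × 268/365 = $4987.3699
The Township of Silvercliff, 26 Sep – 31 Dec 2017: 97 days → $143000 × 3.65% × 97/365 = $1387.1000
Total = $6374.4699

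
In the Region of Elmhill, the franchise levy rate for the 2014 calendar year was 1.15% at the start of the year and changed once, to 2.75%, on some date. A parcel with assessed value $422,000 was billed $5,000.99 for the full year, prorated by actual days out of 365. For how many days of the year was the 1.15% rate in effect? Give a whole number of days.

357 days

Let d = days at the first rate; then 365 − d days at the second rate.
$422,000 × [1.15%·d + 2.75%·(365−d)] / 365 = $5,000.99
Solving gives d = 357, so the new rate took effect on 24 Dec 2014.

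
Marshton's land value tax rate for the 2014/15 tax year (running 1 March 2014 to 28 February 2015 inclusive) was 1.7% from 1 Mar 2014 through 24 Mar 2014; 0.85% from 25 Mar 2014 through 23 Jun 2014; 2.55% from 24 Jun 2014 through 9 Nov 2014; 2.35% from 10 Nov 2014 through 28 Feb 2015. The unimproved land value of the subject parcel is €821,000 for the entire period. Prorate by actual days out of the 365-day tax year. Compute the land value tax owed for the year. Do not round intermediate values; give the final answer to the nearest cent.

€16,497.60

1 Mar – 24 Mar 2014: 24 days at 1.7% → €821,000 × 1.7% × 24/365 = €917.7205
25 Mar – 23 Jun 2014: 91 days at 0.85% → €821,000 × 0.85% × 91/365 = €1,739.8452
24 Jun – 9 Nov 2014: 139 days at 2.55% → €821,000 × 2.55% × 139/365 = €7,972.6973
10 Nov 2014 – 28 Feb 2015: 111 days at 2.35% → €821,000 × 2.35% × 111/365 = €5,867.3384
Total = €16,497.6014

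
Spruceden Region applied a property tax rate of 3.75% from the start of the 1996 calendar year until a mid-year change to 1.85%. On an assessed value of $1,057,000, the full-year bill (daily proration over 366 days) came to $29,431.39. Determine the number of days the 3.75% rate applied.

Let d = days at the first rate; then 366 − d days at the second rate.
$1,057,000 × [3.75%·d + 1.85%·(366−d)] / 366 = $29,431.39
Solving gives d = 180, so the new rate took effect on June 29, 1996.

180 days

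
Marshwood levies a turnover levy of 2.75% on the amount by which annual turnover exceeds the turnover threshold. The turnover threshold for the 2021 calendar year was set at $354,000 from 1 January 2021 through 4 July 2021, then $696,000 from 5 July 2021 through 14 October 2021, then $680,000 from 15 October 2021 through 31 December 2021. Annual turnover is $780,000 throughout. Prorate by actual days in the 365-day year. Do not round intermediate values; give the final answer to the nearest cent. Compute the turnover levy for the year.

$7,170.95

1 January – 4 July 2021: 185 days, exemption $354,000 → ($780,000 − $354,000) × 2.75% × 185/365 = $5,937.7397
5 July – 14 October 2021: 102 days, exemption $696,000 → ($780,000 − $696,000) × 2.75% × 102/365 = $645.5342
15 October – 31 December 2021: 78 days, exemption $680,000 → ($780,000 − $680,000) × 2.75% × 78/365 = $587.6712
Total = $7,170.9452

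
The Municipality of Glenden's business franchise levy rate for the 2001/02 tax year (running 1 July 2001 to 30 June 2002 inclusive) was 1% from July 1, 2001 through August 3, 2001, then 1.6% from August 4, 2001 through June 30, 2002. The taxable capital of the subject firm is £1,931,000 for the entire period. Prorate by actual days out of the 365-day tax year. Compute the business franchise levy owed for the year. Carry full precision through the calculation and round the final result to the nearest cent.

July 1 – August 3, 2001: 34 days at 1% → £1,931,000 × 1% × 34/365 = £1,798.7397
August 4, 2001 – June 30, 2002: 331 days at 1.6% → £1,931,000 × 1.6% × 331/365 = £28,018.0164
Total = £29,816.7562

£29,816.76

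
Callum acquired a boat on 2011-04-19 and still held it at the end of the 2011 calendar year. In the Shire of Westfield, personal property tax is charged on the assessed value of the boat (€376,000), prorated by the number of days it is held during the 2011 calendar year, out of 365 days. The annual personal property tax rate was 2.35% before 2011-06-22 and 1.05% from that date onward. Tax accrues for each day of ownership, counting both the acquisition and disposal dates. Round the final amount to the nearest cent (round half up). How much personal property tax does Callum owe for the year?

2011-04-19 to 2011-06-21: 64 days at 2.35% → €376,000 × 2.35% × 64/365 = €1,549.3260
2011-06-22 to 2011-12-31: 193 days at 1.05% → €376,000 × 1.05% × 193/365 = €2,087.5726
Total = €3,636.8986

€3,636.90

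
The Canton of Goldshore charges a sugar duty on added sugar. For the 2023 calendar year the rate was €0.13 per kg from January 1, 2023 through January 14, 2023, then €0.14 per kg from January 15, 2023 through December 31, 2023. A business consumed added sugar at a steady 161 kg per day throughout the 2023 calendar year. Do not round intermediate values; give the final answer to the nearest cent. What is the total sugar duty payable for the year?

January 1 – January 14, 2023: 14 days × 161 kg/day = 2,254 kg at €0.13/kg → €293.02
January 15 – December 31, 2023: 351 days × 161 kg/day = 56,511 kg at €0.14/kg → €7,911.54

€8,204.56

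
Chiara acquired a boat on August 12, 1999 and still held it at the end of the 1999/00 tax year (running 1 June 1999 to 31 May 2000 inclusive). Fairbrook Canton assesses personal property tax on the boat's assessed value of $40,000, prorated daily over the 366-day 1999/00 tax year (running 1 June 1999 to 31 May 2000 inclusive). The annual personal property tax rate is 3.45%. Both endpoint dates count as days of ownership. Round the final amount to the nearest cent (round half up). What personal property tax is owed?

$1,108.52

Days held (August 12, 1999 – May 31, 2000): 294 out of 366
Tax = $40,000 × 3.45% × 294/366 = $1,108.5246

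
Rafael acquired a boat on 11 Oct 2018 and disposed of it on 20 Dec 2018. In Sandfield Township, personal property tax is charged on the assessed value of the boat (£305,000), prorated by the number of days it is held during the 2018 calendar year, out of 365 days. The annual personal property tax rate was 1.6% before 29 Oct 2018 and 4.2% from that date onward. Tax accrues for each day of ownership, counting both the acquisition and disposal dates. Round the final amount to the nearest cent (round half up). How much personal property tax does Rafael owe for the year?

11 Oct – 28 Oct 2018: 18 days at 1.6% → £305,000 × 1.6% × 18/365 = £240.6575
29 Oct – 20 Dec 2018: 53 days at 4.2% → £305,000 × 4.2% × 53/365 = £1,860.0822
Total = £2,100.7397

£2,100.74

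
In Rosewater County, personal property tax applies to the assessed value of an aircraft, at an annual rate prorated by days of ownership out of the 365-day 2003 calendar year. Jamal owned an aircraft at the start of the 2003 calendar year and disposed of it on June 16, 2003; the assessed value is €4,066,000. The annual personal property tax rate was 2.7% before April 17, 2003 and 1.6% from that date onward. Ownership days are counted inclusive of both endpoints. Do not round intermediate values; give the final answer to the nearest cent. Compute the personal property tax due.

January 1 – April 16, 2003: 106 days at 2.7% → €4,066,000 × 2.7% × 106/365 = €31,881.8959
April 17 – June 16, 2003: 61 days at 1.6% → €4,066,000 × 1.6% × 61/365 = €10,872.3726
Total = €42,754.2685

€42,754.27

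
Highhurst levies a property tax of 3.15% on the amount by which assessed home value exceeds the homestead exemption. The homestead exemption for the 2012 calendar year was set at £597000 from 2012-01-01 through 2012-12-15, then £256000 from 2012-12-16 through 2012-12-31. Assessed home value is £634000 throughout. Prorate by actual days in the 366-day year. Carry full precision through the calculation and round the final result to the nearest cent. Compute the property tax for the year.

2012-01-01 to 2012-12-15: 350 days, exemption £597000 → (£634000 − £597000) × 3.15% × 350/366 = £1114.5492
2012-12-16 to 2012-12-31: 16 days, exemption £256000 → (£634000 − £256000) × 3.15% × 16/366 = £520.5246
Total = £1635.0738

£1635.07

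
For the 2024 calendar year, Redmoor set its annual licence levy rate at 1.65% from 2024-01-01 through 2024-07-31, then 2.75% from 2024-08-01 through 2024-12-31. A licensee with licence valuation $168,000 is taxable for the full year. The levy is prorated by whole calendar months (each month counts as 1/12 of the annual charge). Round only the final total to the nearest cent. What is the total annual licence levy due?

$3,542.00

2024-01-01 to 2024-07-31: 7 months at 1.65% → $168,000 × 1.65% × 7/12 = $1,617.0000
2024-08-01 to 2024-12-31: 5 months at 2.75% → $168,000 × 2.75% × 5/12 = $1,925.0000
Total = $3,542.0000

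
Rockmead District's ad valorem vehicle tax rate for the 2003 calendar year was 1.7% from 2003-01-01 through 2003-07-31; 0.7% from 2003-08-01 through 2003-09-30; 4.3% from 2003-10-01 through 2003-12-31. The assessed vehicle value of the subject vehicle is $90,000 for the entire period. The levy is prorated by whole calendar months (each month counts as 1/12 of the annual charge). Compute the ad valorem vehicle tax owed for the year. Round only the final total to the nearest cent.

$1,965.00

2003-01-01 to 2003-07-31: 7 months at 1.7% → $90,000 × 1.7% × 7/12 = $892.5000
2003-08-01 to 2003-09-30: 2 months at 0.7% → $90,000 × 0.7% × 2/12 = $105.0000
2003-10-01 to 2003-12-31: 3 months at 4.3% → $90,000 × 4.3% × 3/12 = $967.5000
Total = $1,965.0000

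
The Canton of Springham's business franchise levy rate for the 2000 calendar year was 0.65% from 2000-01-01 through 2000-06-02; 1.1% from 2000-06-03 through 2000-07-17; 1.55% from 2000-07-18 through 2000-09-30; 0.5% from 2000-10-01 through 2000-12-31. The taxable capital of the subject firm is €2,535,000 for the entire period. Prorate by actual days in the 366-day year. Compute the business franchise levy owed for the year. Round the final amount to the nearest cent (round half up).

€21,599.45

2000-01-01 to 2000-06-02: 154 days at 0.65% → €2,535,000 × 0.65% × 154/366 = €6,933.1557
2000-06-03 to 2000-07-17: 45 days at 1.1% → €2,535,000 × 1.1% × 45/366 = €3,428.4836
2000-07-18 to 2000-09-30: 75 days at 1.55% → €2,535,000 × 1.55% × 75/366 = €8,051.7418
2000-10-01 to 2000-12-31: 92 days at 0.5% → €2,535,000 × 0.5% × 92/366 = €3,186.0656
Total = €21,599.4467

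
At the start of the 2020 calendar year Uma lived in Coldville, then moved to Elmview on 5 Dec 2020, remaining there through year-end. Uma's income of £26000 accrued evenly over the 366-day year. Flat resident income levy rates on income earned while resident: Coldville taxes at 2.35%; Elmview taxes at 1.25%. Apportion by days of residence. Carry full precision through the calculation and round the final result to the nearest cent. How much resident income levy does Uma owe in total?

£589.90

Coldville, 1 Jan – 4 Dec 2020: 339 days → £26000 × 2.35% × 339/366 = £565.9262
Elmview, 5 Dec – 31 Dec 2020: 27 days → £26000 × 1.25% × 27/366 = £23.9754
Total = £589.9016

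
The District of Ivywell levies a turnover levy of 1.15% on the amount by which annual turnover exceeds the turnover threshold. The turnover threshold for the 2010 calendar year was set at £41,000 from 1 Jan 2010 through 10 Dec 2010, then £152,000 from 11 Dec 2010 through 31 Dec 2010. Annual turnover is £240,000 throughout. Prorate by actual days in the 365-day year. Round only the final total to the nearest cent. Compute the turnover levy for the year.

£2,215.06

1 Jan – 10 Dec 2010: 344 days, exemption £41,000 → (£240,000 − £41,000) × 1.15% × 344/365 = £2,156.8329
11 Dec – 31 Dec 2010: 21 days, exemption £152,000 → (£240,000 − £152,000) × 1.15% × 21/365 = £58.2247
Total = £2,215.0575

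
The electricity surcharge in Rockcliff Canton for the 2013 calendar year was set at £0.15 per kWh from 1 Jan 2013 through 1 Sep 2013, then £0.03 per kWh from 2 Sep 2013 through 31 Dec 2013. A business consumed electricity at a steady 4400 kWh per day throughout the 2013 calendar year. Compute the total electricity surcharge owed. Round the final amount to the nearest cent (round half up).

£177,012.00

1 Jan – 1 Sep 2013: 244 days × 4400 kWh/day = 1,073,600 kWh at £0.15/kWh → £161,040.00
2 Sep – 31 Dec 2013: 121 days × 4400 kWh/day = 532,400 kWh at £0.03/kWh → £15,972.00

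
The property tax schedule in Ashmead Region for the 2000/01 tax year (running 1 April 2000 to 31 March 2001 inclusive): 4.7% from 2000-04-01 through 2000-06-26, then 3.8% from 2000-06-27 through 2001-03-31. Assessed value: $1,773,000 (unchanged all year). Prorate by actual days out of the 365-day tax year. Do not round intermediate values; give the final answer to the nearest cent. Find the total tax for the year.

$71,177.45

2000-04-01 to 2000-06-26: 87 days at 4.7% → $1,773,000 × 4.7% × 87/365 = $19,862.4575
2000-06-27 to 2001-03-31: 278 days at 3.8% → $1,773,000 × 3.8% × 278/365 = $51,314.9918
Total = $71,177.4493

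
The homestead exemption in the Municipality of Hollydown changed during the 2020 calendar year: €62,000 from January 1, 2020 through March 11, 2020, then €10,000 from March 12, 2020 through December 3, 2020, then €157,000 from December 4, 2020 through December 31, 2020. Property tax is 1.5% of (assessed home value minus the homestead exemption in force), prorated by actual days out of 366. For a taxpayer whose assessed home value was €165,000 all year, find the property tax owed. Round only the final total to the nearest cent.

€2,005.00

January 1 – March 11, 2020: 71 days, exemption €62,000 → (€165,000 − €62,000) × 1.5% × 71/366 = €299.7131
March 12 – December 3, 2020: 267 days, exemption €10,000 → (€165,000 − €10,000) × 1.5% × 267/366 = €1,696.1066
December 4 – December 31, 2020: 28 days, exemption €157,000 → (€165,000 − €157,000) × 1.5% × 28/366 = €9.1803
Total = €2,005.0000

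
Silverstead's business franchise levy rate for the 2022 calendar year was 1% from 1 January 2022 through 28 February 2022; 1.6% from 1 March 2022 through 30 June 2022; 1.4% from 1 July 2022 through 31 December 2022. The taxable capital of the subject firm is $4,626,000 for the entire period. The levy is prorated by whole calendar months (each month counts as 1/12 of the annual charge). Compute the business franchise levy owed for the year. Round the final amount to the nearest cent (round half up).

1 January – 28 February 2022: 2 months at 1% → $4,626,000 × 1% × 2/12 = $7,710.0000
1 March – 30 June 2022: 4 months at 1.6% → $4,626,000 × 1.6% × 4/12 = $24,672.0000
1 July – 31 December 2022: 6 months at 1.4% → $4,626,000 × 1.4% × 6/12 = $32,382.0000
Total = $64,764.0000

$64,764.00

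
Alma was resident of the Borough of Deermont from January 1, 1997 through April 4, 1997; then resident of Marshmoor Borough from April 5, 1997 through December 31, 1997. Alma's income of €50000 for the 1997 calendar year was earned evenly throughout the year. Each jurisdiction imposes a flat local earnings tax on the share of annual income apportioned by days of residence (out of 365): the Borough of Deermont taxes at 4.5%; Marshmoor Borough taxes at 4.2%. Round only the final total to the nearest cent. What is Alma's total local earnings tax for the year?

€2138.63

The Borough of Deermont, January 1 – April 4, 1997: 94 days → €50000 × 4.5% × 94/365 = €579.4521
Marshmoor Borough, April 5 – December 31, 1997: 271 days → €50000 × 4.2% × 271/365 = €1559.1781
Total = €2138.6301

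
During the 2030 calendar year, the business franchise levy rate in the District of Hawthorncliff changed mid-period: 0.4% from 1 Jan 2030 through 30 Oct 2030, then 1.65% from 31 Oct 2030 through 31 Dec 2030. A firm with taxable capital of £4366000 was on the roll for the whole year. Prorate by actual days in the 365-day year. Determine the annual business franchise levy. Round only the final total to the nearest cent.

£26734.27

1 Jan – 30 Oct 2030: 303 days at 0.4% → £4366000 × 0.4% × 303/365 = £14497.5123
31 Oct – 31 Dec 2030: 62 days at 1.65% → £4366000 × 1.65% × 62/365 = £12236.7616
Total = £26734.2740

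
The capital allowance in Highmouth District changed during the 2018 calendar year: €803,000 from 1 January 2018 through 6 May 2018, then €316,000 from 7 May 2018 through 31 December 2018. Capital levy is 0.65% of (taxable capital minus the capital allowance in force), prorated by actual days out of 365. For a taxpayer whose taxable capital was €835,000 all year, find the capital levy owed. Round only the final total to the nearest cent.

1 January – 6 May 2018: 126 days, exemption €803,000 → (€835,000 − €803,000) × 0.65% × 126/365 = €71.8027
7 May – 31 December 2018: 239 days, exemption €316,000 → (€835,000 − €316,000) × 0.65% × 239/365 = €2,208.9493
Total = €2,280.7521

€2,280.75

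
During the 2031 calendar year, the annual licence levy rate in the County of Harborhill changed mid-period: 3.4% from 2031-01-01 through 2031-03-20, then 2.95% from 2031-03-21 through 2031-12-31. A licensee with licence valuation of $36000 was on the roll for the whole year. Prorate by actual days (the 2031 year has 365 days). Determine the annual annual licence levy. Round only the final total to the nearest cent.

$1097.06

2031-01-01 to 2031-03-20: 79 days at 3.4% → $36000 × 3.4% × 79/365 = $264.9205
2031-03-21 to 2031-12-31: 286 days at 2.95% → $36000 × 2.95% × 286/365 = $832.1425
Total = $1097.0630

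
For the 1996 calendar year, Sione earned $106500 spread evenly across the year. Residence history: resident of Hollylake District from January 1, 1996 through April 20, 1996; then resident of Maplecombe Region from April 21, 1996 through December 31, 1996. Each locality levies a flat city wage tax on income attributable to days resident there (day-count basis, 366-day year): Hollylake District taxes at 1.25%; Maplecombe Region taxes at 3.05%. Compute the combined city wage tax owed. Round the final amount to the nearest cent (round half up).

Hollylake District, January 1 – April 20, 1996: 111 days → $106500 × 1.25% × 111/366 = $403.7398
Maplecombe Region, April 21 – December 31, 1996: 255 days → $106500 × 3.05% × 255/366 = $2263.1250
Total = $2666.8648

$2666.86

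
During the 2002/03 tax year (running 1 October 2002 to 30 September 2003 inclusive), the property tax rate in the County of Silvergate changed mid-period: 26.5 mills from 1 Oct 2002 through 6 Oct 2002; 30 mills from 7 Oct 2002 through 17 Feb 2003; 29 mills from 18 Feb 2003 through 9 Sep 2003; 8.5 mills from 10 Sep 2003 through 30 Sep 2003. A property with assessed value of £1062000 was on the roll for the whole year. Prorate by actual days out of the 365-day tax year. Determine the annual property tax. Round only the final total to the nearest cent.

1 Oct – 6 Oct 2002: 6 days at 26.5 mills → £1062000 × 2.65% × 6/365 = £462.6247
7 Oct 2002 – 17 Feb 2003: 134 days at 30 mills → £1062000 × 3% × 134/365 = £11696.5479
18 Feb – 9 Sep 2003: 204 days at 29 mills → £1062000 × 2.9% × 204/365 = £17213.1288
10 Sep – 30 Sep 2003: 21 days at 8.5 mills → £1062000 × 0.85% × 21/365 = £519.3616
Total = £29891.6630

£29891.66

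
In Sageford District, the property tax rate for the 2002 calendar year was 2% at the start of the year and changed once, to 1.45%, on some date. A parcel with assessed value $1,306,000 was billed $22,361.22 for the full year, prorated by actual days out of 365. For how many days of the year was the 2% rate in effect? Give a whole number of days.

174 days

Let d = days at the first rate; then 365 − d days at the second rate.
$1,306,000 × [2%·d + 1.45%·(365−d)] / 365 = $22,361.22
Solving gives d = 174, so the new rate took effect on 24 June 2002.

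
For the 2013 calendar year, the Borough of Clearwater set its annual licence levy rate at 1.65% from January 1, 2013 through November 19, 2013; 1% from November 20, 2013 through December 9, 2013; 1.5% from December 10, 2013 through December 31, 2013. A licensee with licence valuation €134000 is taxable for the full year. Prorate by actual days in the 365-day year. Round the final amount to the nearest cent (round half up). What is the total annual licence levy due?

January 1 – November 19, 2013: 323 days at 1.65% → €134000 × 1.65% × 323/365 = €1956.5836
November 20 – December 9, 2013: 20 days at 1% → €134000 × 1% × 20/365 = €73.4247
December 10 – December 31, 2013: 22 days at 1.5% → €134000 × 1.5% × 22/365 = €121.1507
Total = €2151.1589

€2151.16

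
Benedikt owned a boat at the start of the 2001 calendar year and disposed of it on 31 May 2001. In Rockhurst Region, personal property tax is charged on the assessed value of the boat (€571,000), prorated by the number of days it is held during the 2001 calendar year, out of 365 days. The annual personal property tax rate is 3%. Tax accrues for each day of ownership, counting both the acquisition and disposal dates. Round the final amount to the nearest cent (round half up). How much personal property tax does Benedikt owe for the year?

Days held (1 January – 31 May 2001): 151 out of 365
Tax = €571,000 × 3% × 151/365 = €7,086.6575

€7,086.66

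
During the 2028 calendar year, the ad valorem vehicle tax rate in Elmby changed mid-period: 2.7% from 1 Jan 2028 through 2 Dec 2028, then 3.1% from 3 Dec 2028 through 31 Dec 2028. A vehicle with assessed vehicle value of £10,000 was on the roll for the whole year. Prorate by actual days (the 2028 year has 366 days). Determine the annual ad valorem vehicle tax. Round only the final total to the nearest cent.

£273.17

1 Jan – 2 Dec 2028: 337 days at 2.7% → £10,000 × 2.7% × 337/366 = £248.6066
3 Dec – 31 Dec 2028: 29 days at 3.1% → £10,000 × 3.1% × 29/366 = £24.5628
Total = £273.1694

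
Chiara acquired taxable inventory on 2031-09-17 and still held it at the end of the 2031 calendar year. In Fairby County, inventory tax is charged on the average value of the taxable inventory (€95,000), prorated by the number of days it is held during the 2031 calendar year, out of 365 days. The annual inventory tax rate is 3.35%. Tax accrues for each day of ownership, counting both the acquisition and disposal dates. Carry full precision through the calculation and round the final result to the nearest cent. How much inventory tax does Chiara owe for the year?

Days held (2031-09-17 to 2031-12-31): 106 out of 365
Tax = €95,000 × 3.35% × 106/365 = €924.2329

€924.23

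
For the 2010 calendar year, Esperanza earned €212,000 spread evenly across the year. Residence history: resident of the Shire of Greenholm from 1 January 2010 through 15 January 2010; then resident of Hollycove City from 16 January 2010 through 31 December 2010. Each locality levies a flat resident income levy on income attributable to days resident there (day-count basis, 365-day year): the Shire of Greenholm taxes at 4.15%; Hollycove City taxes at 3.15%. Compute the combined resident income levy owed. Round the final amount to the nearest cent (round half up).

The Shire of Greenholm, 1 January – 15 January 2010: 15 days → €212,000 × 4.15% × 15/365 = €361.5616
Hollycove City, 16 January – 31 December 2010: 350 days → €212,000 × 3.15% × 350/365 = €6,403.5616
Total = €6,765.1233

€6,765.12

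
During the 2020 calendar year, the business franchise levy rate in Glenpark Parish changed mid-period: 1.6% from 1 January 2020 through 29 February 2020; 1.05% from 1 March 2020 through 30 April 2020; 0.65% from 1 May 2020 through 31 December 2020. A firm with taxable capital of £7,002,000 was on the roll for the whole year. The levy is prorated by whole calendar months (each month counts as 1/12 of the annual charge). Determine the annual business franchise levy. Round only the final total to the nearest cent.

£61,267.50

1 January – 29 February 2020: 2 months at 1.6% → £7,002,000 × 1.6% × 2/12 = £18,672.0000
1 March – 30 April 2020: 2 months at 1.05% → £7,002,000 × 1.05% × 2/12 = £12,253.5000
1 May – 31 December 2020: 8 months at 0.65% → £7,002,000 × 0.65% × 8/12 = £30,342.0000
Total = £61,267.5000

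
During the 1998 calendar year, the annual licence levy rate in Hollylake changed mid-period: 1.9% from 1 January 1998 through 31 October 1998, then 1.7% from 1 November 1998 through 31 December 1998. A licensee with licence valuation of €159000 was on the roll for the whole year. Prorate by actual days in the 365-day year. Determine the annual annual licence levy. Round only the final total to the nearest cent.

€2967.85

1 January – 31 October 1998: 304 days at 1.9% → €159000 × 1.9% × 304/365 = €2516.1205
1 November – 31 December 1998: 61 days at 1.7% → €159000 × 1.7% × 61/365 = €451.7342
Total = €2967.8548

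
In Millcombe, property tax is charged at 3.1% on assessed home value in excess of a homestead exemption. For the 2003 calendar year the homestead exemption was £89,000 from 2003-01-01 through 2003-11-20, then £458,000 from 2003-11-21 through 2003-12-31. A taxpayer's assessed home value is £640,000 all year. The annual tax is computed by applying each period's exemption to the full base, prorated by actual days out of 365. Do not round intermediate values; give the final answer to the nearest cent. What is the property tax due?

2003-01-01 to 2003-11-20: 324 days, exemption £89,000 → (£640,000 − £89,000) × 3.1% × 324/365 = £15,162.3123
2003-11-21 to 2003-12-31: 41 days, exemption £458,000 → (£640,000 − £458,000) × 3.1% × 41/365 = £633.7589
Total = £15,796.0712

£15,796.07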